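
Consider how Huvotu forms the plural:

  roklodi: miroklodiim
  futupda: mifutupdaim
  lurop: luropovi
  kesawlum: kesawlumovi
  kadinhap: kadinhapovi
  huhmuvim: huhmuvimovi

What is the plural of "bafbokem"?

bafbokemovi

futupda and kadinhap both have last vowel 'a' yet inflect differently (mifutupdaim, kadinhapovi), so the last vowel is not what conditions the rule; whether the stem ends in a vowel or a consonant is.
"bafbokem" ends in a consonant. The stems ending in a consonant (lurop → luropovi, kesawlum → kesawlumovi, kadinhap → kadinhapovi) add -ovi.
So bafbokem → bafbokemovi.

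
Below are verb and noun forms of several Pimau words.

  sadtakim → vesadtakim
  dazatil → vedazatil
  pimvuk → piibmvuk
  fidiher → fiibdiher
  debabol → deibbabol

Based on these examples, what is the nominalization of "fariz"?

vefariz

dazatil and debabol both end in -l yet inflect differently (vedazatil, deibbabol), so the final letter is not what conditions the rule; the last vowel is.
"fariz" has last vowel 'i'. The stems whose last vowel is 'i' (sadtakim → vesadtakim, dazatil → vedazatil) add the prefix ve-.
So fariz → vefariz.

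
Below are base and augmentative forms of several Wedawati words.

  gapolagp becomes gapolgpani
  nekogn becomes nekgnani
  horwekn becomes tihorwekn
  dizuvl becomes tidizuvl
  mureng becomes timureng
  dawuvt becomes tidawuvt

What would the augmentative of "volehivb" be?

tivolehivb

nekogn and horwekn both end in -n yet inflect differently (nekgnani, tihorwekn), so the final letter is not what conditions the rule; the second-to-last letter is.
"volehivb" has second-to-last letter 'v'. The stems whose second-to-last letter is 'v' (dizuvl → tidizuvl, dawuvt → tidawuvt) add the prefix ti-.
The other pattern: stems whose second-to-last letter is 'g' delete the last vowel and add -ani.
So volehivb → tivolehivb.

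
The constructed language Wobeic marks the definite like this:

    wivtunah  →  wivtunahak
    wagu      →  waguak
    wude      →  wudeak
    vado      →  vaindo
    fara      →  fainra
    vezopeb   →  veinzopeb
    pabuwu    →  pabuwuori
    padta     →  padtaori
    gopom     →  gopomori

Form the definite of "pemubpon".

pemubponori

wagu and pabuwu both end in -u yet inflect differently (waguak, pabuwuori), so the final letter is not what conditions the rule; the first letter is.
"pemubpon" begins with p-. The stems beginning with p- (pabuwu → pabuwuori, padta → padtaori) add -ori.
The other patterns: stems beginning with w- add -ak; stems beginning with f- or v- insert -in- after the first vowel.
So pemubpon → pemubponori.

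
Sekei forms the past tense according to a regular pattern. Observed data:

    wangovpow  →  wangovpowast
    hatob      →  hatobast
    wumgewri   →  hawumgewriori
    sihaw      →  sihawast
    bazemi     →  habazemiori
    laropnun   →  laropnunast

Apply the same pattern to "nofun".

wangovpow and wumgewri both begin with w- yet inflect differently (wangovpowast, hawumgewriori), so the first letter is not what conditions the rule; whether the stem ends in a vowel or a consonant is.
"nofun" ends in a consonant. The stems ending in a consonant (laropnun → laropnunast, hatob → hatobast, sihaw → sihawast) add -ast.
So nofun → nofunast.

nofunast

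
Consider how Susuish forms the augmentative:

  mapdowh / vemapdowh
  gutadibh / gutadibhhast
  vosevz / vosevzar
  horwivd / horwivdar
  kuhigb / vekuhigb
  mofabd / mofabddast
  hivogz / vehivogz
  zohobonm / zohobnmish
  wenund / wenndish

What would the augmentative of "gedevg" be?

horwivd and mofabd both end in -d yet inflect differently (horwivdar, mofabddast), so the final letter is not what conditions the rule; the second-to-last letter is.
"gedevg" has second-to-last letter 'v'. The stems whose second-to-last letter is 'v' (horwivd → horwivdar, vosevz → vosevzar) add -ar.
So gedevg → gedevgar.

gedevgar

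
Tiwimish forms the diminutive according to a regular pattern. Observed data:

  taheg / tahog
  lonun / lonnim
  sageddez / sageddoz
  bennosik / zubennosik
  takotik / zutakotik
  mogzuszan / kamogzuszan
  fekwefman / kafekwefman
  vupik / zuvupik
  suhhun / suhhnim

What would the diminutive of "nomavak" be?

kanomavak

lonun and mogzuszan both end in -n yet inflect differently (lonnim, kamogzuszan), so the final letter is not what conditions the rule; the last vowel is.
"nomavak" has last vowel 'a'. The stems whose last vowel is 'a' (mogzuszan → kamogzuszan, fekwefman → kafekwefman) add the prefix ka-.
So nomavak → kanomavak.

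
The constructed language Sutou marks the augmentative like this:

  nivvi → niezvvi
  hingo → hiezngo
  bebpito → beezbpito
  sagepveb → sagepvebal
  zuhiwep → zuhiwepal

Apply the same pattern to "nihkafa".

niezhkafa

"nihkafa" ends in a vowel. The stems ending in a vowel (nivvi → niezvvi, hingo → hiezngo, bebpito → beezbpito) insert -ez- after the first vowel.
The other pattern: stems ending in a consonant add -al.
So nihkafa → niezhkafa.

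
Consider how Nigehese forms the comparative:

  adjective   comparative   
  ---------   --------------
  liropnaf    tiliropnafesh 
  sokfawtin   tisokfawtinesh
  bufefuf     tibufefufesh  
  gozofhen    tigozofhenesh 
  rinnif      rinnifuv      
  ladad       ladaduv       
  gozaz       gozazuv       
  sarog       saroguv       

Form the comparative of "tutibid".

liropnaf and rinnif both end in -f yet inflect differently (tiliropnafesh, rinnifuv), so the final letter is not what conditions the rule; the number of vowels is.
"tutibid" has 3 vowels. The stems with 3 vowels (liropnaf → tiliropnafesh, sokfawtin → tisokfawtinesh, bufefuf → tibufefufesh) add ti- … -esh around the stem.
The other pattern: stems with 2 vowels add -uv.
So tutibid → titutibidesh.

titutibidesh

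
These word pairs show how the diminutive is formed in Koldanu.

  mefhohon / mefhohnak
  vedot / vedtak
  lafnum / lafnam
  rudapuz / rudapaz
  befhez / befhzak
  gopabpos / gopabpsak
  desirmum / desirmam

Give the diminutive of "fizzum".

rudapuz and befhez both end in -z yet inflect differently (rudapaz, befhzak), so the final letter is not what conditions the rule; the last vowel is.
"fizzum" has last vowel 'u'. The stems whose last vowel is 'u' (desirmum → desirmam, rudapuz → rudapaz, lafnum → lafnam) change the last vowel to 'a'.
So fizzum → fizzam.

fizzam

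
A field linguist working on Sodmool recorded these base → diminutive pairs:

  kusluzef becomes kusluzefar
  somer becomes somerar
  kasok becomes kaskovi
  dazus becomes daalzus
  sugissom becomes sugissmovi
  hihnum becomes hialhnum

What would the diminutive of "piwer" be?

piwerar

sugissom and hihnum both end in -m yet inflect differently (sugissmovi, hialhnum), so the final letter is not what conditions the rule; the last vowel is.
"piwer" has last vowel 'e'. The stems whose last vowel is 'e' (somer → somerar, kusluzef → kusluzefar) add -ar.
So piwer → piwerar.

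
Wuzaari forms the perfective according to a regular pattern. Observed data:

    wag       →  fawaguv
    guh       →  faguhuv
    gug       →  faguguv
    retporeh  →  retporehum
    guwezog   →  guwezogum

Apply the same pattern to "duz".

faduzuv

"duz" has 1 vowel. The stems with 1 vowel (wag → fawaguv, guh → faguhuv, gug → faguguv) add fa- … -uv around the stem.
The other pattern: stems with 3 vowels add -um.
So duz → faduzuv.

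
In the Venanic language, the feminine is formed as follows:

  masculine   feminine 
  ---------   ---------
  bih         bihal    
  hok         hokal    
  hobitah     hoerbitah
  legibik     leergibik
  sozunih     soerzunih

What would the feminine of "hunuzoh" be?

huernuzoh

bih and hobitah both end in -h yet inflect differently (bihal, hoerbitah), so the final letter is not what conditions the rule; the number of vowels is.
"hunuzoh" has 3 vowels. The stems with 3 vowels (hobitah → hoerbitah, legibik → leergibik, sozunih → soerzunih) insert -er- after the first vowel.
The other pattern: stems with 1 vowel add -al.
So hunuzoh → huernuzoh.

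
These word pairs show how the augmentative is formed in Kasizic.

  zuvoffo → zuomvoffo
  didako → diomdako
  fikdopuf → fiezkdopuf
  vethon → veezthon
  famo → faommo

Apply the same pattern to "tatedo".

taomtedo

famo and vethon both have last vowel 'o' yet inflect differently (faommo, veezthon), so the last vowel is not what conditions the rule; the final letter is.
"tatedo" ends in -o. The stems ending in -o (famo → faommo, zuvoffo → zuomvoffo, didako → diomdako) insert -om- after the first vowel.
The other pattern: stems ending in -f or -n insert -ez- after the first vowel.
So tatedo → taomtedo.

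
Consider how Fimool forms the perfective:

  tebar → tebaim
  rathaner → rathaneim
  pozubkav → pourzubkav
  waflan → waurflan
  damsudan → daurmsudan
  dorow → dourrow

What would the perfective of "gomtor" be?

"gomtor" ends in -r. The stems ending in -r (tebar → tebaim, rathaner → rathaneim) drop the final letter and add -im.
So gomtor → gomtoim.

gomtoim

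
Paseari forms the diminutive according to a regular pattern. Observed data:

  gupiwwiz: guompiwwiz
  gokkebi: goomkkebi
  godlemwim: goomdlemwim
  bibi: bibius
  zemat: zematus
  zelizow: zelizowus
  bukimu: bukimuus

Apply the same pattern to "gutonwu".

gokkebi and bibi both end in -i yet inflect differently (goomkkebi, bibius), so the final letter is not what conditions the rule; the first letter is.
"gutonwu" begins with g-. The stems beginning with g- (gupiwwiz → guompiwwiz, gokkebi → goomkkebi, godlemwim → goomdlemwim) insert -om- after the first vowel.
The other pattern: stems beginning with b- or z- add -us.
So gutonwu → guomtonwu.

guomtonwu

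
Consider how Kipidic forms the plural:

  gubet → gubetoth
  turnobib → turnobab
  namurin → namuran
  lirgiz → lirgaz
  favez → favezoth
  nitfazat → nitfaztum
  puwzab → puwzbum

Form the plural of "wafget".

wafgetoth

"wafget" has last vowel 'e'. The stems whose last vowel is 'e' (gubet → gubetoth, favez → favezoth) add -oth.
So wafget → wafgetoth.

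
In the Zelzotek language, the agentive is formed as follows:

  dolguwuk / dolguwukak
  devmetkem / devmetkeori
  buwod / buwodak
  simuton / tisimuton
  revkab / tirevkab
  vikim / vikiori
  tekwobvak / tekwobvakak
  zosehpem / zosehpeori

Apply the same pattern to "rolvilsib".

revkab and tekwobvak both have last vowel 'a' yet inflect differently (tirevkab, tekwobvakak), so the last vowel is not what conditions the rule; the final letter is.
"rolvilsib" ends in -b. The one such stem in the data (revkab → tirevkab) adds the prefix ti-, so the same rule applies.
So rolvilsib → tirolvilsib.

tirolvilsib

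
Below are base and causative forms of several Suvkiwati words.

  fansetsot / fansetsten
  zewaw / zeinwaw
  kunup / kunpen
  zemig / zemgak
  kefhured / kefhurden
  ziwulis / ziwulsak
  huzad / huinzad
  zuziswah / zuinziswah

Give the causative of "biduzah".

biinduzah

"biduzah" has last vowel 'a'. The stems whose last vowel is 'a' (zuziswah → zuinziswah, zewaw → zeinwaw, huzad → huinzad) insert -in- after the first vowel.
So biduzah → biinduzah.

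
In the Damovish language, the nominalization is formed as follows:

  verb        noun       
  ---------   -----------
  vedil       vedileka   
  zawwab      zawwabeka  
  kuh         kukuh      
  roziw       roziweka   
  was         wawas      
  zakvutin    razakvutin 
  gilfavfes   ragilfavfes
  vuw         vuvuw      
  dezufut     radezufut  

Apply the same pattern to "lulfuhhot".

ralulfuhhot

"lulfuhhot" has 3 vowels. The stems with 3 vowels (zakvutin → razakvutin, gilfavfes → ragilfavfes, dezufut → radezufut) add the prefix ra-.
So lulfuhhot → ralulfuhhot.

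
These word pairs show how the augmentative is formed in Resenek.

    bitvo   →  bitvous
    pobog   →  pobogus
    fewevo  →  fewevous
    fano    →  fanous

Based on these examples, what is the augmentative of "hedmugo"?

hedmugous

Every pair shown (bitvo → bitvous, pobog → pobogus, fewevo → fewevous, …) follows the same rule: add -us.
So hedmugo → hedmugous.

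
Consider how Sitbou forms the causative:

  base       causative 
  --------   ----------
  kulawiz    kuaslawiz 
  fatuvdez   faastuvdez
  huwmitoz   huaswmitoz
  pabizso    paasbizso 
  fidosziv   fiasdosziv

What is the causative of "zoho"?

Every pair shown (kulawiz → kuaslawiz, fatuvdez → faastuvdez, huwmitoz → huaswmitoz, …) follows the same rule: insert -as- after the first vowel.
So zoho → zoasho.

zoasho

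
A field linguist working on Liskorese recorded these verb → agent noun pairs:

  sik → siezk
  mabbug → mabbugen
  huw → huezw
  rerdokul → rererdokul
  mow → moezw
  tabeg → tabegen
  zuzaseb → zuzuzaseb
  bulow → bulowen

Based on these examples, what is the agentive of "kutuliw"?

huw and bulow both end in -w yet inflect differently (huezw, bulowen), so the final letter is not what conditions the rule; the number of vowels is.
"kutuliw" has 3 vowels. The stems with 3 vowels (rerdokul → rererdokul, zuzaseb → zuzuzaseb) repeat the first consonant+vowel as a prefix.
So kutuliw → kukutuliw.

kukutuliw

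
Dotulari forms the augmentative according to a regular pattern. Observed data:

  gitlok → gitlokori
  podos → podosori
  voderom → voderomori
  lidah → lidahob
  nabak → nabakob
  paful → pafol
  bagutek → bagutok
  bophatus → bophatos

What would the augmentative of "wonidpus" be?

gitlok and nabak both end in -k yet inflect differently (gitlokori, nabakob), so the final letter is not what conditions the rule; the last vowel is.
"wonidpus" has last vowel 'u'. The stems whose last vowel is 'u' (paful → pafol, bophatus → bophatos) change the last vowel to 'o'.
So wonidpus → wonidpos.

wonidpos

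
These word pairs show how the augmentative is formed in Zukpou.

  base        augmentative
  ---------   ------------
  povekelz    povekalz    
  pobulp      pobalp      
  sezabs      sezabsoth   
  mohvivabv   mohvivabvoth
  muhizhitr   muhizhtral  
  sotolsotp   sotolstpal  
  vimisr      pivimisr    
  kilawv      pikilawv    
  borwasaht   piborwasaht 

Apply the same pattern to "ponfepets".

pobulp and sotolsotp both end in -p yet inflect differently (pobalp, sotolstpal), so the final letter is not what conditions the rule; the second-to-last letter is.
"ponfepets" has second-to-last letter 't'. The stems whose second-to-last letter is 't' (muhizhitr → muhizhtral, sotolsotp → sotolstpal) delete the last vowel and add -al.
The other patterns: stems whose second-to-last letter is 'l' change the last vowel to 'a'; stems whose second-to-last letter is 'b' add -oth; stems whose second-to-last letter is 'h', 's' or 'w' add the prefix pi-.
So ponfepets → ponfeptsal.

ponfeptsal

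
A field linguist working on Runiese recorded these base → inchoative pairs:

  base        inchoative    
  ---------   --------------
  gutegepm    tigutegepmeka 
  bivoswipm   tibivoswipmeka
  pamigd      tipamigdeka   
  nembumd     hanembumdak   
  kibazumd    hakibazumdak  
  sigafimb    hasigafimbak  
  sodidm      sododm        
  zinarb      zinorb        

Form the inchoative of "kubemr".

hakubemrak

pamigd and nembumd both end in -d yet inflect differently (tipamigdeka, hanembumdak), so the final letter is not what conditions the rule; the second-to-last letter is.
"kubemr" has second-to-last letter 'm'. The stems whose second-to-last letter is 'm' (nembumd → hanembumdak, kibazumd → hakibazumdak, sigafimb → hasigafimbak) add ha- … -ak around the stem.
The other patterns: stems whose second-to-last letter is 'g' or 'p' add ti- … -eka around the stem; stems whose second-to-last letter is 'd' or 'r' change the last vowel to 'o'.
So kubemr → hakubemrak.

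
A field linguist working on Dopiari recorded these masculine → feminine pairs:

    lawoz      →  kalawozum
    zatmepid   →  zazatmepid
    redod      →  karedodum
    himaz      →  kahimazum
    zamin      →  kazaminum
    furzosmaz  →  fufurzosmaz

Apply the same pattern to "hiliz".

kahilizum

furzosmaz and himaz both end in -z yet inflect differently (fufurzosmaz, kahimazum), so the final letter is not what conditions the rule; the number of vowels is.
"hiliz" has 2 vowels. The stems with 2 vowels (himaz → kahimazum, redod → karedodum, lawoz → kalawozum) add ka- … -um around the stem.
So hiliz → kahilizum.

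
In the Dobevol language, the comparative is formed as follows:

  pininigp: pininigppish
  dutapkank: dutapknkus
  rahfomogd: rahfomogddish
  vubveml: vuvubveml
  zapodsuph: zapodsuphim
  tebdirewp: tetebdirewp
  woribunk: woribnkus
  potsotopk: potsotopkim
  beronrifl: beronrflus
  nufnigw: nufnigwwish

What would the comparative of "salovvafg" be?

"salovvafg" has second-to-last letter 'f'. The one such stem in the data (beronrifl → beronrflus) deletes the last vowel and adds -us (as do dutapkank, woribunk), so the same rule applies.
The other patterns: stems whose second-to-last letter is 'g' double the final consonant and add -ish; stems whose second-to-last letter is 'p' add -im; stems whose second-to-last letter is 'm' or 'w' repeat the first consonant+vowel as a prefix.
So salovvafg → salovvfgus.

salovvfgus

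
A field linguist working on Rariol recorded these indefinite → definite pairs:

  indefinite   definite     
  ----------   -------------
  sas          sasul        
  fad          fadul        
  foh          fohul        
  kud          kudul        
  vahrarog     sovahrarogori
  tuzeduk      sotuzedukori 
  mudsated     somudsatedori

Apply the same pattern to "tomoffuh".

fad and mudsated both end in -d yet inflect differently (fadul, somudsatedori), so the final letter is not what conditions the rule; the number of vowels is.
"tomoffuh" has 3 vowels. The stems with 3 vowels (vahrarog → sovahrarogori, tuzeduk → sotuzedukori, mudsated → somudsatedori) add so- … -ori around the stem.
The other pattern: stems with 1 vowel add -ul.
So tomoffuh → sotomoffuhori.

sotomoffuhori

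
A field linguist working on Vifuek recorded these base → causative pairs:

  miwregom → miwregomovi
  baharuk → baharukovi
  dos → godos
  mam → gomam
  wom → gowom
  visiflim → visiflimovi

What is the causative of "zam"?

gozam

miwregom and wom both end in -m yet inflect differently (miwregomovi, gowom), so the final letter is not what conditions the rule; the number of vowels is.
"zam" has 1 vowel. The stems with 1 vowel (dos → godos, wom → gowom, mam → gomam) add the prefix go-.
The other pattern: stems with 3 vowels add -ovi.
So zam → gozam.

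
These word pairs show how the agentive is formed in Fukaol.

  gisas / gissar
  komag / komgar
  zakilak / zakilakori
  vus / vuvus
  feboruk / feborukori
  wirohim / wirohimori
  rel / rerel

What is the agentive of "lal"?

lalal

vus and gisas both end in -s yet inflect differently (vuvus, gissar), so the final letter is not what conditions the rule; the number of vowels is.
"lal" has 1 vowel. The stems with 1 vowel (vus → vuvus, rel → rerel) repeat the first consonant+vowel as a prefix.
The other patterns: stems with 2 vowels delete the last vowel and add -ar; stems with 3 vowels add -ori.
So lal → lalal.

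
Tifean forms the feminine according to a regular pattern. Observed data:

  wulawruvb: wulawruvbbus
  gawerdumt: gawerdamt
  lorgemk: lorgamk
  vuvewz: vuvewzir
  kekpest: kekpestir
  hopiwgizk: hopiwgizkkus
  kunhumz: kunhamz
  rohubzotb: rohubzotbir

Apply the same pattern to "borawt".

"borawt" has second-to-last letter 'w'. The one such stem in the data (vuvewz → vuvewzir) adds -ir, so the same rule applies.
The other patterns: stems whose second-to-last letter is 'v' or 'z' double the final consonant and add -us; stems whose second-to-last letter is 'm' change the last vowel to 'a'.
So borawt → borawtir.

borawtir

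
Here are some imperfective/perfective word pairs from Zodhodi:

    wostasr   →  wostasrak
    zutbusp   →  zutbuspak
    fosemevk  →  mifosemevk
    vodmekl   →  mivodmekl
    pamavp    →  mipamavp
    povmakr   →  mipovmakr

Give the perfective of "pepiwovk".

mipepiwovk

pamavp and zutbusp both end in -p yet inflect differently (mipamavp, zutbuspak), so the final letter is not what conditions the rule; the second-to-last letter is.
"pepiwovk" has second-to-last letter 'v'. The stems whose second-to-last letter is 'v' (pamavp → mipamavp, fosemevk → mifosemevk) add the prefix mi-.
So pepiwovk → mipepiwovk.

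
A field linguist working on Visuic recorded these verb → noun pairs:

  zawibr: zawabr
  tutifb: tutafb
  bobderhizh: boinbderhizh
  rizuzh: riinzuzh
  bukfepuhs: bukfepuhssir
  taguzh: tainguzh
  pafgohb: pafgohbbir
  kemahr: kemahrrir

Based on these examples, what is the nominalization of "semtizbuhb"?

semtizbuhbbir

kemahr and zawibr both end in -r yet inflect differently (kemahrrir, zawabr), so the final letter is not what conditions the rule; the second-to-last letter is.
"semtizbuhb" has second-to-last letter 'h'. The stems whose second-to-last letter is 'h' (pafgohb → pafgohbbir, bukfepuhs → bukfepuhssir, kemahr → kemahrrir) double the final consonant and add -ir.
So semtizbuhb → semtizbuhbbir.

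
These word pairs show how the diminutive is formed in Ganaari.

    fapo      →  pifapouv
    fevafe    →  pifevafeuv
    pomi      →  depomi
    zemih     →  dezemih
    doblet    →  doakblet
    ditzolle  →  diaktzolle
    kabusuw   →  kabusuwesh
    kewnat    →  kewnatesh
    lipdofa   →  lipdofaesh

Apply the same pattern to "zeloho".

dezeloho

fevafe and ditzolle both end in -e yet inflect differently (pifevafeuv, diaktzolle), so the final letter is not what conditions the rule; the first letter is.
"zeloho" begins with z-. The one such stem in the data (zemih → dezemih) adds the prefix de-, so the same rule applies.
The other patterns: stems beginning with f- add pi- … -uv around the stem; stems beginning with d- insert -ak- after the first vowel; stems beginning with k- or l- add -esh.
So zeloho → dezeloho.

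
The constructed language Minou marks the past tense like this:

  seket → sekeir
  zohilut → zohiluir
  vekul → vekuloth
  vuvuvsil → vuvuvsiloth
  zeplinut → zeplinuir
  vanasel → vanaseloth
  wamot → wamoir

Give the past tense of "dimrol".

"dimrol" ends in -l. The stems ending in -l (vanasel → vanaseloth, vuvuvsil → vuvuvsiloth, vekul → vekuloth) add -oth.
The other pattern: stems ending in -t drop the final letter and add -ir.
So dimrol → dimroloth.

dimroloth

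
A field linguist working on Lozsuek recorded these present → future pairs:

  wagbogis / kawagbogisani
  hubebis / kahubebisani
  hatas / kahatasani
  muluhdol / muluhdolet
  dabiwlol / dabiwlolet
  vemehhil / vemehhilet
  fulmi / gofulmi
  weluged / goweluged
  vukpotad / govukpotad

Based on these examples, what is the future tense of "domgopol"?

domgopolet

"domgopol" ends in -l. The stems ending in -l (muluhdol → muluhdolet, dabiwlol → dabiwlolet, vemehhil → vemehhilet) add -et.
The other patterns: stems ending in -s add ka- … -ani around the stem; stems ending in -d or -i add the prefix go-.
So domgopol → domgopolet.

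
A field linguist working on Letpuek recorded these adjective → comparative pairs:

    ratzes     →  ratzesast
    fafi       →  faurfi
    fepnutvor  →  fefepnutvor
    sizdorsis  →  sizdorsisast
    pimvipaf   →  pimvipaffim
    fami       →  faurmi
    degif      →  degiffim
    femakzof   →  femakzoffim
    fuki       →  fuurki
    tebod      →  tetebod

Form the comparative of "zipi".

sizdorsis and degif both have last vowel 'i' yet inflect differently (sizdorsisast, degiffim), so the last vowel is not what conditions the rule; the final letter is.
"zipi" ends in -i. The stems ending in -i (fuki → fuurki, fami → faurmi, fafi → faurfi) insert -ur- after the first vowel.
So zipi → ziurpi.

ziurpi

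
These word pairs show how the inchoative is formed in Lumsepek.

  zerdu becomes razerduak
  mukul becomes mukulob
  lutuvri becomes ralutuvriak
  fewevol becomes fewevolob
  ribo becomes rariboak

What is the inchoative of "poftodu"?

rapoftoduak

mukul and zerdu both have last vowel 'u' yet inflect differently (mukulob, razerduak), so the last vowel is not what conditions the rule; whether the stem ends in a vowel or a consonant is.
"poftodu" ends in a vowel. The stems ending in a vowel (zerdu → razerduak, ribo → rariboak, lutuvri → ralutuvriak) add ra- … -ak around the stem.
The other pattern: stems ending in a consonant add -ob.
So poftodu → rapoftoduak.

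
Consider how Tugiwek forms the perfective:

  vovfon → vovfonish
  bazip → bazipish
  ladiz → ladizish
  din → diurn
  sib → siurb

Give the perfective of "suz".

vovfon and din both end in -n yet inflect differently (vovfonish, diurn), so the final letter is not what conditions the rule; the number of vowels is.
"suz" has 1 vowel. The stems with 1 vowel (din → diurn, sib → siurb) insert -ur- after the first vowel.
The other pattern: stems with 2 vowels add -ish.
So suz → suurz.

suurz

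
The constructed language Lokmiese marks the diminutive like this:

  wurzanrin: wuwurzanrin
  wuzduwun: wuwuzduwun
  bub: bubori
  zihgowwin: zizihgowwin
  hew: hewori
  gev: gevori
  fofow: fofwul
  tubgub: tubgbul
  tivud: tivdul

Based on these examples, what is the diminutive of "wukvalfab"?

bub and tubgub both end in -b yet inflect differently (bubori, tubgbul), so the final letter is not what conditions the rule; the number of vowels is.
"wukvalfab" has 3 vowels. The stems with 3 vowels (wurzanrin → wuwurzanrin, wuzduwun → wuwuzduwun, zihgowwin → zizihgowwin) repeat the first consonant+vowel as a prefix.
The other patterns: stems with 1 vowel add -ori; stems with 2 vowels delete the last vowel and add -ul.
So wukvalfab → wuwukvalfab.

wuwukvalfab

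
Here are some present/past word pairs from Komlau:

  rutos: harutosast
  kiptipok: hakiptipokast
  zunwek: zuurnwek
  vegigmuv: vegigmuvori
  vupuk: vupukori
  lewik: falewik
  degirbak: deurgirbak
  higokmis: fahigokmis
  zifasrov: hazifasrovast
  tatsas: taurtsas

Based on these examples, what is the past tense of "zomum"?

"zomum" has last vowel 'u'. The stems whose last vowel is 'u' (vupuk → vupukori, vegigmuv → vegigmuvori) add -ori.
The other patterns: stems whose last vowel is 'o' add ha- … -ast around the stem; stems whose last vowel is 'i' add the prefix fa-; stems whose last vowel is 'a' or 'e' insert -ur- after the first vowel.
So zomum → zomumori.

zomumori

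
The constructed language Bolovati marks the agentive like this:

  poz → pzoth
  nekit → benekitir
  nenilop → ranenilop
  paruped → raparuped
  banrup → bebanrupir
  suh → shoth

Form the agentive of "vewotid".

ravewotid

banrup and nenilop both end in -p yet inflect differently (bebanrupir, ranenilop), so the final letter is not what conditions the rule; the number of vowels is.
"vewotid" has 3 vowels. The stems with 3 vowels (nenilop → ranenilop, paruped → raparuped) add the prefix ra-.
The other patterns: stems with 1 vowel delete the last vowel and add -oth; stems with 2 vowels add be- … -ir around the stem.
So vewotid → ravewotid.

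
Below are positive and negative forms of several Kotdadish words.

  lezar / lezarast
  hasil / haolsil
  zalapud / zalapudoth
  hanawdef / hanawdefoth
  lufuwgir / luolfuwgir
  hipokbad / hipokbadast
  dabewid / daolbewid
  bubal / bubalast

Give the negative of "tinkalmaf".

hasil and bubal both end in -l yet inflect differently (haolsil, bubalast), so the final letter is not what conditions the rule; the last vowel is.
"tinkalmaf" has last vowel 'a'. The stems whose last vowel is 'a' (bubal → bubalast, hipokbad → hipokbadast, lezar → lezarast) add -ast.
The other patterns: stems whose last vowel is 'i' insert -ol- after the first vowel; stems whose last vowel is 'e' or 'u' add -oth.
So tinkalmaf → tinkalmafast.

tinkalmafast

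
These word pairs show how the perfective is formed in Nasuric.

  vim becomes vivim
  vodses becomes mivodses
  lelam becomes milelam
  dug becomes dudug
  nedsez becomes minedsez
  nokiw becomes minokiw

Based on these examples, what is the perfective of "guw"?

guguw

vim and lelam both end in -m yet inflect differently (vivim, milelam), so the final letter is not what conditions the rule; the number of vowels is.
"guw" has 1 vowel. The stems with 1 vowel (vim → vivim, dug → dudug) repeat the first consonant+vowel as a prefix.
The other pattern: stems with 2 vowels add the prefix mi-.
So guw → guguw.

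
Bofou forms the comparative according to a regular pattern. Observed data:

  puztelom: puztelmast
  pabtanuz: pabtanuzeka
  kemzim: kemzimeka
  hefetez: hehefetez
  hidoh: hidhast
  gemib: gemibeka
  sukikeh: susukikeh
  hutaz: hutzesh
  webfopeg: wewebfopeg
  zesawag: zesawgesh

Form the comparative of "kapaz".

kapzesh

zesawag and webfopeg both end in -g yet inflect differently (zesawgesh, wewebfopeg), so the final letter is not what conditions the rule; the last vowel is.
"kapaz" has last vowel 'a'. The stems whose last vowel is 'a' (zesawag → zesawgesh, hutaz → hutzesh) delete the last vowel and add -esh.
The other patterns: stems whose last vowel is 'o' delete the last vowel and add -ast; stems whose last vowel is 'e' repeat the first consonant+vowel as a prefix; stems whose last vowel is 'i' or 'u' add -eka.
So kapaz → kapzesh.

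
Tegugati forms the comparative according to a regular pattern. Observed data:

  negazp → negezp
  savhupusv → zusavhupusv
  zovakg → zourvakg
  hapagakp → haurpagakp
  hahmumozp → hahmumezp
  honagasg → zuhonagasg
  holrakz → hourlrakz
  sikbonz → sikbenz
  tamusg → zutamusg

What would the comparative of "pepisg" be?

honagasg and zovakg both end in -g yet inflect differently (zuhonagasg, zourvakg), so the final letter is not what conditions the rule; the second-to-last letter is.
"pepisg" has second-to-last letter 's'. The stems whose second-to-last letter is 's' (honagasg → zuhonagasg, savhupusv → zusavhupusv, tamusg → zutamusg) add the prefix zu-.
So pepisg → zupepisg.

zupepisg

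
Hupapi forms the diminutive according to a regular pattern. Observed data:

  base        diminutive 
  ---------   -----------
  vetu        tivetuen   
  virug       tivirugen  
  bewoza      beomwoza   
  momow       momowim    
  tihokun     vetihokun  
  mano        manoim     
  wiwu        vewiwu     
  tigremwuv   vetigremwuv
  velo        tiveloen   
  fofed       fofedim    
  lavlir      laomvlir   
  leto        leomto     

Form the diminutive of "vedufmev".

"vedufmev" begins with v-. The stems beginning with v- (velo → tiveloen, vetu → tivetuen, virug → tivirugen) add ti- … -en around the stem.
The other patterns: stems beginning with b- or l- insert -om- after the first vowel; stems beginning with f- or m- add -im; stems beginning with t- or w- add the prefix ve-.
So vedufmev → tivedufmeven.

tivedufmeven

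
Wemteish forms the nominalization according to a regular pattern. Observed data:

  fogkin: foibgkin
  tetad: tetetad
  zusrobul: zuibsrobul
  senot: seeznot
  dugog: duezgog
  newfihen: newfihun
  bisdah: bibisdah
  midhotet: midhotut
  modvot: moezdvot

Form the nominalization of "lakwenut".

"lakwenut" has last vowel 'u'. The one such stem in the data (zusrobul → zuibsrobul) inserts -ib- after the first vowel (as does fogkin), so the same rule applies.
So lakwenut → laibkwenut.

laibkwenut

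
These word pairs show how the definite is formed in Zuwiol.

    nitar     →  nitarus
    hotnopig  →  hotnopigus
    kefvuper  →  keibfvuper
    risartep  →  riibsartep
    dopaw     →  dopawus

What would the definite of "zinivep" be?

kefvuper and nitar both end in -r yet inflect differently (keibfvuper, nitarus), so the final letter is not what conditions the rule; the last vowel is.
"zinivep" has last vowel 'e'. The stems whose last vowel is 'e' (kefvuper → keibfvuper, risartep → riibsartep) insert -ib- after the first vowel.
The other pattern: stems whose last vowel is 'a' or 'i' add -us.
So zinivep → ziibnivep.

ziibnivep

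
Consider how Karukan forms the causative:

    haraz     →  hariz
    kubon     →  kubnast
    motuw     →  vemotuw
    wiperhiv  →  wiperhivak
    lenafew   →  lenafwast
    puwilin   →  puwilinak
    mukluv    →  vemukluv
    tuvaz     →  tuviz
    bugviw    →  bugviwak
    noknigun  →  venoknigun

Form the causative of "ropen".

ropnast

"ropen" has last vowel 'e'. The one such stem in the data (lenafew → lenafwast) deletes the last vowel and adds -ast (as does kubon), so the same rule applies.
The other patterns: stems whose last vowel is 'a' change the last vowel to 'i'; stems whose last vowel is 'u' add the prefix ve-; stems whose last vowel is 'i' add -ak.
So ropen → ropnast.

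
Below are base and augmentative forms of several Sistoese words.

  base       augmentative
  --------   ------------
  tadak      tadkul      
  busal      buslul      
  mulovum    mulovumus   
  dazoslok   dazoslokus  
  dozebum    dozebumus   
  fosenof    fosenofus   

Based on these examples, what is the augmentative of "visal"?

vislul

tadak and dazoslok both end in -k yet inflect differently (tadkul, dazoslokus), so the final letter is not what conditions the rule; the last vowel is.
"visal" has last vowel 'a'. The stems whose last vowel is 'a' (tadak → tadkul, busal → buslul) delete the last vowel and add -ul.
The other pattern: stems whose last vowel is 'o' or 'u' add -us.
So visal → vislul.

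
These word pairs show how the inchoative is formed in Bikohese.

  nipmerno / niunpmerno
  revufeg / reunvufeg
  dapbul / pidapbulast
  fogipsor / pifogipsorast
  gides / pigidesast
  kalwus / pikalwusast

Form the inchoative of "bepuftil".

"bepuftil" ends in -l. The one such stem in the data (dapbul → pidapbulast) adds pi- … -ast around the stem, so the same rule applies.
The other pattern: stems ending in -g or -o insert -un- after the first vowel.
So bepuftil → pibepuftilast.

pibepuftilast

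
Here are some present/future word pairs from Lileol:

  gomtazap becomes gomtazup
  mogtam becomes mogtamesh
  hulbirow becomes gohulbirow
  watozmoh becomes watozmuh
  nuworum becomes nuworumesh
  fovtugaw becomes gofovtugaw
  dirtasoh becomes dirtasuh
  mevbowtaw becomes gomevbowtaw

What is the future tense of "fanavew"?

"fanavew" ends in -w. The stems ending in -w (fovtugaw → gofovtugaw, hulbirow → gohulbirow, mevbowtaw → gomevbowtaw) add the prefix go-.
The other patterns: stems ending in -m add -esh; stems ending in -h or -p change the last vowel to 'u'.
So fanavew → gofanavew.

gofanavew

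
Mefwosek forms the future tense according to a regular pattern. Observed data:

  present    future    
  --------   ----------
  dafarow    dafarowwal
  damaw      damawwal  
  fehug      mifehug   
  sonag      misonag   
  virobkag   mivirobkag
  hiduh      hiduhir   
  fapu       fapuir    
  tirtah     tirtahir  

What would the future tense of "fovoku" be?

fovokuir

"fovoku" ends in -u. The one such stem in the data (fapu → fapuir) adds -ir, so the same rule applies.
So fovoku → fovokuir.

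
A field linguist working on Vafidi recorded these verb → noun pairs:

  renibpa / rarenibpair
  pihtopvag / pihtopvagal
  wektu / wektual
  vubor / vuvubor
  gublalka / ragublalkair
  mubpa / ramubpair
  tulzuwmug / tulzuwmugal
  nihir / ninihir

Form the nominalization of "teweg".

tewegal

gublalka and pihtopvag both have last vowel 'a' yet inflect differently (ragublalkair, pihtopvagal), so the last vowel is not what conditions the rule; the final letter is.
"teweg" ends in -g. The stems ending in -g (tulzuwmug → tulzuwmugal, pihtopvag → pihtopvagal) add -al.
The other patterns: stems ending in -a add ra- … -ir around the stem; stems ending in -r repeat the first consonant+vowel as a prefix.
So teweg → tewegal.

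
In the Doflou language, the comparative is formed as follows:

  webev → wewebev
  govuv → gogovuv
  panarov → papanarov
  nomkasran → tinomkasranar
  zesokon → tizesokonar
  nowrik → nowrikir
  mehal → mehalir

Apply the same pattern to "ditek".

panarov and zesokon both have last vowel 'o' yet inflect differently (papanarov, tizesokonar), so the last vowel is not what conditions the rule; the final letter is.
"ditek" ends in -k. The one such stem in the data (nowrik → nowrikir) adds -ir, so the same rule applies.
The other patterns: stems ending in -v repeat the first consonant+vowel as a prefix; stems ending in -n add ti- … -ar around the stem.
So ditek → ditekir.

ditekir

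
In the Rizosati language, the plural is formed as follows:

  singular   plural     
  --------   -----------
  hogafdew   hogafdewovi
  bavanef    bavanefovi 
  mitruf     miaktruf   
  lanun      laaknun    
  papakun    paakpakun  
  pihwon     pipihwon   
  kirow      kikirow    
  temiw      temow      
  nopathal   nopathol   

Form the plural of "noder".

bavanef and mitruf both end in -f yet inflect differently (bavanefovi, miaktruf), so the final letter is not what conditions the rule; the last vowel is.
"noder" has last vowel 'e'. The stems whose last vowel is 'e' (hogafdew → hogafdewovi, bavanef → bavanefovi) add -ovi.
So noder → noderovi.

noderovi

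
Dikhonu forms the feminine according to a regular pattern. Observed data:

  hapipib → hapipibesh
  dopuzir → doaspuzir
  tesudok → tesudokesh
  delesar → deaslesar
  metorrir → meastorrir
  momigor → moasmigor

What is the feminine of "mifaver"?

miasfaver

"mifaver" ends in -r. The stems ending in -r (momigor → moasmigor, dopuzir → doaspuzir, delesar → deaslesar) insert -as- after the first vowel.
The other pattern: stems ending in -b or -k add -esh.
So mifaver → miasfaver.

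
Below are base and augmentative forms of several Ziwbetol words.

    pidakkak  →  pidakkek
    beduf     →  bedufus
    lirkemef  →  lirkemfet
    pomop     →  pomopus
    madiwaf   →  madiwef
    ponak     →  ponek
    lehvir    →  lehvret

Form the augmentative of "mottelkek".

"mottelkek" has last vowel 'e'. The one such stem in the data (lirkemef → lirkemfet) deletes the last vowel and adds -et (as does lehvir), so the same rule applies.
The other patterns: stems whose last vowel is 'o' or 'u' add -us; stems whose last vowel is 'a' change the last vowel to 'e'.
So mottelkek → mottelkket.

mottelkket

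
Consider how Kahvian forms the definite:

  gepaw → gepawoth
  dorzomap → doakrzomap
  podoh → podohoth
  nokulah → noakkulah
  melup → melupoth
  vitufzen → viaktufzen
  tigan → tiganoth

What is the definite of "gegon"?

gegonoth

podoh and nokulah both end in -h yet inflect differently (podohoth, noakkulah), so the final letter is not what conditions the rule; the number of vowels is.
"gegon" has 2 vowels. The stems with 2 vowels (melup → melupoth, tigan → tiganoth, gepaw → gepawoth) add -oth.
So gegon → gegonoth.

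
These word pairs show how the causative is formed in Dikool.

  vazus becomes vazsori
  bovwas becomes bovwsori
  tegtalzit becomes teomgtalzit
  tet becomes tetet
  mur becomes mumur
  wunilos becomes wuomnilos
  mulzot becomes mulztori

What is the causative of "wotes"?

wotsori

tet and mulzot both end in -t yet inflect differently (tetet, mulztori), so the final letter is not what conditions the rule; the number of vowels is.
"wotes" has 2 vowels. The stems with 2 vowels (bovwas → bovwsori, mulzot → mulztori, vazus → vazsori) delete the last vowel and add -ori.
The other patterns: stems with 1 vowel repeat the first consonant+vowel as a prefix; stems with 3 vowels insert -om- after the first vowel.
So wotes → wotsori.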